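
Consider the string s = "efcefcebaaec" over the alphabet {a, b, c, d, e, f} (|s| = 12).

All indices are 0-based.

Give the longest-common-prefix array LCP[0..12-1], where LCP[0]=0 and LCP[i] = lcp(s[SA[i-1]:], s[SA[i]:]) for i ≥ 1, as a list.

rank | idx | suffix
   0 |   8 | aaec
   1 |   9 | aec
   2 |   7 | baaec
   3 |  11 | c
   4 |   5 | cebaaec
   5 |   2 | cefcebaaec
   6 |   6 | ebaaec
   7 |  10 | ec
   8 |   3 | efcebaaec
   9 |   0 | efcefcebaaec
  10 |   4 | fcebaaec
  11 |   1 | fcefcebaaec

SA = [8, 9, 7, 11, 5, 2, 6, 10, 3, 0, 4, 1]
rank  pair      lcp
   1  s[8:],s[9:]  1  'a'
   2  s[9:],s[7:]  0  ''
   3  s[7:],s[11:]  0  ''
   4  s[11:],s[5:]  1  'c'
   5  s[5:],s[2:]  2  'ce'
   6  s[2:],s[6:]  0  ''
   7  s[6:],s[10:]  1  'e'
   8  s[10:],s[3:]  1  'e'
   9  s[3:],s[0:]  4  'efce'
  10  s[0:],s[4:]  0  ''
  11  s[4:],s[1:]  3  'fce'

[0, 1, 0, 0, 1, 2, 0, 1, 1, 4, 0, 3]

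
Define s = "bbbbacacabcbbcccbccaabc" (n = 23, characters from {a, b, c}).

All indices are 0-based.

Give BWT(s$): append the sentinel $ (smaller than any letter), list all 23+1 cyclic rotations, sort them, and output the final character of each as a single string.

rank  rotation                  last
    0  $bbbbacacabcbbcccbccaabc  c
    1  aabc$bbbbacacabcbbcccbcc  c
    2  abc$bbbbacacabcbbcccbcca  a
    3  abcbbcccbccaabc$bbbbacac  c
    4  acabcbbcccbccaabc$bbbbac  c
    5  acacabcbbcccbccaabc$bbbb  b
    6  bacacabcbbcccbccaabc$bbb  b
    7  bbacacabcbbcccbccaabc$bb  b
    8  bbbacacabcbbcccbccaabc$b  b
    9  bbbbacacabcbbcccbccaabc$  $
   10  bbcccbccaabc$bbbbacacabc  c
   11  bc$bbbbacacabcbbcccbccaa  a
   12  bcbbcccbccaabc$bbbbacaca  a
   13  bccaabc$bbbbacacabcbbccc  c
   14  bcccbccaabc$bbbbacacabcb  b
   15  c$bbbbacacabcbbcccbccaab  b
   16  caabc$bbbbacacabcbbcccbc  c
   17  cabcbbcccbccaabc$bbbbaca  a
   18  cacabcbbcccbccaabc$bbbba  a
   19  cbbcccbccaabc$bbbbacacab  b
   20  cbccaabc$bbbbacacabcbbcc  c
   21  ccaabc$bbbbacacabcbbcccb  b
   22  ccbccaabc$bbbbacacabcbbc  c
   23  cccbccaabc$bbbbacacabcbb  b

ccaccbbbb$caacbbcaabcbcb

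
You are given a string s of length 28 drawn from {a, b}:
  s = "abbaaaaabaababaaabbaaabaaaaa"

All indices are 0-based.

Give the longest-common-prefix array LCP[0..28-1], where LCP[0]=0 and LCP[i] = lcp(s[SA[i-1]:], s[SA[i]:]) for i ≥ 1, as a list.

rank→(start, suffix):
  0 → (27, 'a')
  1 → (26, 'aa')
  2 → (25, 'aaa')
  3 → (24, 'aaaa')
  4 → (23, 'aaaaa')
  5 → (3, 'aaaaabaababaaabbaaabaaaaa')
  6 → (4, 'aaaabaababaaabbaaabaaaaa')
  7 → (19, 'aaabaaaaa')
  8 → (5, 'aaabaababaaabbaaabaaaaa')
  9 → (14, 'aaabbaaabaaaaa')
  10 → (20, 'aabaaaaa')
  11 → (6, 'aabaababaaabbaaabaaaaa')
  12 → (9, 'aababaaabbaaabaaaaa')
  13 → (15, 'aabbaaabaaaaa')
  14 → (21, 'abaaaaa')
  15 → (12, 'abaaabbaaabaaaaa')
  16 → (7, 'abaababaaabbaaabaaaaa')
  17 → (10, 'ababaaabbaaabaaaaa')
  18 → (0, 'abbaaaaabaababaaabbaaabaaaaa')
  19 → (16, 'abbaaabaaaaa')
  20 → (22, 'baaaaa')
  21 → (2, 'baaaaabaababaaabbaaabaaaaa')
  22 → (18, 'baaabaaaaa')
  23 → (13, 'baaabbaaabaaaaa')
  24 → (8, 'baababaaabbaaabaaaaa')
  25 → (11, 'babaaabbaaabaaaaa')
  26 → (1, 'bbaaaaabaababaaabbaaabaaaaa')
  27 → (17, 'bbaaabaaaaa')

SA = [27, 26, 25, 24, 23, 3, 4, 19, 5, 14, 20, 6, 9, 15, 21, 12, 7, 10, 0, 16, 22, 2, 18, 13, 8, 11, 1, 17]
i: (SA[i-1],SA[i]) lcp shared
  1: (27,26) 1 'a'
  2: (26,25) 2 'aa'
  3: (25,24) 3 'aaa'
  4: (24,23) 4 'aaaa'
  5: (23,3) 5 'aaaaa'
  6: (3,4) 4 'aaaa'
  7: (4,19) 3 'aaa'
  8: (19,5) 6 'aaabaa'
  9: (5,14) 4 'aaab'
  10: (14,20) 2 'aa'
  11: (20,6) 5 'aabaa'
  12: (6,9) 4 'aaba'
  13: (9,15) 3 'aab'
  14: (15,21) 1 'a'
  15: (21,12) 5 'abaaa'
  16: (12,7) 4 'abaa'
  17: (7,10) 3 'aba'
  18: (10,0) 2 'ab'
  19: (0,16) 6 'abbaaa'
  20: (16,22) 0 ''
  21: (22,2) 6 'baaaaa'
  22: (2,18) 4 'baaa'
  23: (18,13) 5 'baaab'
  24: (13,8) 3 'baa'
  25: (8,11) 2 'ba'
  26: (11,1) 1 'b'
  27: (1,17) 5 'bbaaa'

[0, 1, 2, 3, 4, 5, 4, 3, 6, 4, 2, 5, 4, 3, 1, 5, 4, 3, 2, 6, 0, 6, 4, 5, 3, 2, 1, 5]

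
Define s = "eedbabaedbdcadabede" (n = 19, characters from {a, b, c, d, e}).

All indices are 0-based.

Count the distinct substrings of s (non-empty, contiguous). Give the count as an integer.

rank | idx | suffix
   0 |   4 | abaedbdcadabede
   1 |  14 | abede
   2 |  12 | adabede
   3 |   6 | aedbdcadabede
   4 |   3 | babaedbdcadabede
   5 |   5 | baedbdcadabede
   6 |   9 | bdcadabede
   7 |  15 | bede
   8 |  11 | cadabede
   9 |  13 | dabede
  10 |   2 | dbabaedbdcadabede
  11 |   8 | dbdcadabede
  12 |  10 | dcadabede
  13 |  17 | de
  14 |  18 | e
  15 |   1 | edbabaedbdcadabede
  16 |   7 | edbdcadabede
  17 |  16 | ede
  18 |   0 | eedbabaedbdcadabede

SA = [4, 14, 12, 6, 3, 5, 9, 15, 11, 13, 2, 8, 10, 17, 18, 1, 7, 16, 0]
[i] adj suffixes → lcp
  [1] 4/14 → 2 ('ab')
  [2] 14/12 → 1 ('a')
  [3] 12/6 → 1 ('a')
  [4] 6/3 → 0 ('')
  [5] 3/5 → 2 ('ba')
  [6] 5/9 → 1 ('b')
  [7] 9/15 → 1 ('b')
  [8] 15/11 → 0 ('')
  [9] 11/13 → 0 ('')
  [10] 13/2 → 1 ('d')
  [11] 2/8 → 2 ('db')
  [12] 8/10 → 1 ('d')
  [13] 10/17 → 1 ('d')
  [14] 17/18 → 0 ('')
  [15] 18/1 → 1 ('e')
  [16] 1/7 → 3 ('edb')
  [17] 7/16 → 2 ('ed')
  [18] 16/0 → 1 ('e')

n(n+1)/2 = 19·20/2 = 190
Σ LCP = 0 + 2 + 1 + 1 + 0 + 2 + 1 + 1 + 0 + 0 + 1 + 2 + 1 + 1 + 0 + 1 + 3 + 2 + 1 = 20
distinct = 190 − 20 = 170

170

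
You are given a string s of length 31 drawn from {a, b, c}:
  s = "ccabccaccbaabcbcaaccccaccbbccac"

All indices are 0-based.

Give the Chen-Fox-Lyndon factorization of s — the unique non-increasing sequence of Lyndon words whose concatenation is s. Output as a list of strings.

["c", "c", "abccaccb", "aabcbcaaccccaccbbccac"]

emit factor 1: 'c' (i=0, period=1)
emit factor 2: 'c' (i=1, period=1)
emit factor 3: 'abccaccb' (i=2, period=8)
emit factor 4: 'aabcbcaaccccaccbbccac' (i=10, period=21)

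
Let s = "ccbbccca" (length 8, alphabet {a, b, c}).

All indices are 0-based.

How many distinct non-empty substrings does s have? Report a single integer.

rank | idx | suffix
   0 |   7 | a
   1 |   2 | bbccca
   2 |   3 | bccca
   3 |   6 | ca
   4 |   1 | cbbccca
   5 |   5 | cca
   6 |   0 | ccbbccca
   7 |   4 | ccca

SA = [7, 2, 3, 6, 1, 5, 0, 4]
i: (SA[i-1],SA[i]) lcp shared
  1: (7,2) 0 ''
  2: (2,3) 1 'b'
  3: (3,6) 0 ''
  4: (6,1) 1 'c'
  5: (1,5) 1 'c'
  6: (5,0) 2 'cc'
  7: (0,4) 2 'cc'

n(n+1)/2 = 8·9/2 = 36
Σ LCP = 0 + 0 + 1 + 0 + 1 + 1 + 2 + 2 = 7
distinct = 36 − 7 = 29

29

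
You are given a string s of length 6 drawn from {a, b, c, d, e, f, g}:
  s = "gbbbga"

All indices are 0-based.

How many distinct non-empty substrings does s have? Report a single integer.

sorted suffixes:
  #0 SA[0]=5  'a'
  #1 SA[1]=1  'bbbga'
  #2 SA[2]=2  'bbga'
  #3 SA[3]=3  'bga'
  #4 SA[4]=4  'ga'
  #5 SA[5]=0  'gbbbga'

SA = [5, 1, 2, 3, 4, 0]
i: (SA[i-1],SA[i]) lcp shared
  1: (5,1) 0 ''
  2: (1,2) 2 'bb'
  3: (2,3) 1 'b'
  4: (3,4) 0 ''
  5: (4,0) 1 'g'

n(n+1)/2 = 6·7/2 = 21
Σ LCP = 0 + 0 + 2 + 1 + 0 + 1 = 4
distinct = 21 − 4 = 17

17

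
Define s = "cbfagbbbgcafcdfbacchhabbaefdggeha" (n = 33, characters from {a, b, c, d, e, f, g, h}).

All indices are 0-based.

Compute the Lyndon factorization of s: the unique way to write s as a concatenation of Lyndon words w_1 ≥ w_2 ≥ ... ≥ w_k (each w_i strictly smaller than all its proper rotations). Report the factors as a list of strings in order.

emit factor 1: 'c' (i=0, period=1)
emit factor 2: 'bf' (i=1, period=2)
emit factor 3: 'agbbbgc' (i=3, period=7)
emit factor 4: 'afcdfb' (i=10, period=6)
emit factor 5: 'acchh' (i=16, period=5)
emit factor 6: 'abbaefdggeh' (i=21, period=11)
emit factor 7: 'a' (i=32, period=1)

["c", "bf", "agbbbgc", "afcdfb", "acchh", "abbaefdggeh", "a"]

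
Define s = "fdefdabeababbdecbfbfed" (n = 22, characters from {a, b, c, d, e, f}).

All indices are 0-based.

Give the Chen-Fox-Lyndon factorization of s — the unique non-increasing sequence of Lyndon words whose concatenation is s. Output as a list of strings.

emit factor 1: 'f' (i=0, period=1)
emit factor 2: 'def' (i=1, period=3)
emit factor 3: 'd' (i=4, period=1)
emit factor 4: 'abe' (i=5, period=3)
emit factor 5: 'ababbdecbfbfed' (i=8, period=14)

["f", "def", "d", "abe", "ababbdecbfbfed"]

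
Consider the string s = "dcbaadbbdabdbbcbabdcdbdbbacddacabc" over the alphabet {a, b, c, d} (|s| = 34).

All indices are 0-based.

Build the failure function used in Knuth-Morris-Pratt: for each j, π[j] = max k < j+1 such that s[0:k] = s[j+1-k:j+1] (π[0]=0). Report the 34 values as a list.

π[0] = 0
j=1 s[j]='c': π[1]=0 (border '')
j=2 s[j]='b': π[2]=0 (border '')
j=3 s[j]='a': π[3]=0 (border '')
j=4 s[j]='a': π[4]=0 (border '')
j=5 s[j]='d': π[5]=1 (border 'd')
j=6 s[j]='b': k: 1→0; π[6]=0 (border '')
j=7 s[j]='b': π[7]=0 (border '')
j=8 s[j]='d': π[8]=1 (border 'd')
j=9 s[j]='a': k: 1→0; π[9]=0 (border '')
j=10 s[j]='b': π[10]=0 (border '')
j=11 s[j]='d': π[11]=1 (border 'd')
j=12 s[j]='b': k: 1→0; π[12]=0 (border '')
j=13 s[j]='b': π[13]=0 (border '')
j=14 s[j]='c': π[14]=0 (border '')
j=15 s[j]='b': π[15]=0 (border '')
j=16 s[j]='a': π[16]=0 (border '')
j=17 s[j]='b': π[17]=0 (border '')
j=18 s[j]='d': π[18]=1 (border 'd')
j=19 s[j]='c': π[19]=2 (border 'dc')
j=20 s[j]='d': k: 2→0; π[20]=1 (border 'd')
j=21 s[j]='b': k: 1→0; π[21]=0 (border '')
j=22 s[j]='d': π[22]=1 (border 'd')
j=23 s[j]='b': k: 1→0; π[23]=0 (border '')
j=24 s[j]='b': π[24]=0 (border '')
j=25 s[j]='a': π[25]=0 (border '')
j=26 s[j]='c': π[26]=0 (border '')
j=27 s[j]='d': π[27]=1 (border 'd')
j=28 s[j]='d': k: 1→0; π[28]=1 (border 'd')
j=29 s[j]='a': k: 1→0; π[29]=0 (border '')
j=30 s[j]='c': π[30]=0 (border '')
j=31 s[j]='a': π[31]=0 (border '')
j=32 s[j]='b': π[32]=0 (border '')
j=33 s[j]='c': π[33]=0 (border '')

[0, 0, 0, 0, 0, 1, 0, 0, 1, 0, 0, 1, 0, 0, 0, 0, 0, 0, 1, 2, 1, 0, 1, 0, 0, 0, 0, 1, 1, 0, 0, 0, 0, 0]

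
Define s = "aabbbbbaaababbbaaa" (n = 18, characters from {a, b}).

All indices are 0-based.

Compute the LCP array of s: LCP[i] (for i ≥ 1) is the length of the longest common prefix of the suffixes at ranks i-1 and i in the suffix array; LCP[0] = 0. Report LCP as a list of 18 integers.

sorted suffixes:
  #0 SA[0]=17  'a'
  #1 SA[1]=16  'aa'
  #2 SA[2]=15  'aaa'
  #3 SA[3]=7  'aaababbbaaa'
  #4 SA[4]=8  'aababbbaaa'
  #5 SA[5]=0  'aabbbbbaaababbbaaa'
  #6 SA[6]=9  'ababbbaaa'
  #7 SA[7]=11  'abbbaaa'
  #8 SA[8]=1  'abbbbbaaababbbaaa'
  #9 SA[9]=14  'baaa'
  #10 SA[10]=6  'baaababbbaaa'
  #11 SA[11]=10  'babbbaaa'
  #12 SA[12]=13  'bbaaa'
  #13 SA[13]=5  'bbaaababbbaaa'
  #14 SA[14]=12  'bbbaaa'
  #15 SA[15]=4  'bbbaaababbbaaa'
  #16 SA[16]=3  'bbbbaaababbbaaa'
  #17 SA[17]=2  'bbbbbaaababbbaaa'

SA = [17, 16, 15, 7, 8, 0, 9, 11, 1, 14, 6, 10, 13, 5, 12, 4, 3, 2]
[i] adj suffixes → lcp
  [1] 17/16 → 1 ('a')
  [2] 16/15 → 2 ('aa')
  [3] 15/7 → 3 ('aaa')
  [4] 7/8 → 2 ('aa')
  [5] 8/0 → 3 ('aab')
  [6] 0/9 → 1 ('a')
  [7] 9/11 → 2 ('ab')
  [8] 11/1 → 4 ('abbb')
  [9] 1/14 → 0 ('')
  [10] 14/6 → 4 ('baaa')
  [11] 6/10 → 2 ('ba')
  [12] 10/13 → 1 ('b')
  [13] 13/5 → 5 ('bbaaa')
  [14] 5/12 → 2 ('bb')
  [15] 12/4 → 6 ('bbbaaa')
  [16] 4/3 → 3 ('bbb')
  [17] 3/2 → 4 ('bbbb')

[0, 1, 2, 3, 2, 3, 1, 2, 4, 0, 4, 2, 1, 5, 2, 6, 3, 4]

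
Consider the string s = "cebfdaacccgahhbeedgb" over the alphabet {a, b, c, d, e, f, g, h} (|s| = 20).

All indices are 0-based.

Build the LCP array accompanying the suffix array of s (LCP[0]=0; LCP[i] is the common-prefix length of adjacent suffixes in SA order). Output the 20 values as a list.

rank | idx | suffix
   0 |   5 | aacccgahhbeedgb
   1 |   6 | acccgahhbeedgb
   2 |  11 | ahhbeedgb
   3 |  19 | b
   4 |  14 | beedgb
   5 |   2 | bfdaacccgahhbeedgb
   6 |   7 | cccgahhbeedgb
   7 |   8 | ccgahhbeedgb
   8 |   0 | cebfdaacccgahhbeedgb
   9 |   9 | cgahhbeedgb
  10 |   4 | daacccgahhbeedgb
  11 |  17 | dgb
  12 |   1 | ebfdaacccgahhbeedgb
  13 |  16 | edgb
  14 |  15 | eedgb
  15 |   3 | fdaacccgahhbeedgb
  16 |  10 | gahhbeedgb
  17 |  18 | gb
  18 |  13 | hbeedgb
  19 |  12 | hhbeedgb

SA = [5, 6, 11, 19, 14, 2, 7, 8, 0, 9, 4, 17, 1, 16, 15, 3, 10, 18, 13, 12]
[i] adj suffixes → lcp
  [1] 5/6 → 1 ('a')
  [2] 6/11 → 1 ('a')
  [3] 11/19 → 0 ('')
  [4] 19/14 → 1 ('b')
  [5] 14/2 → 1 ('b')
  [6] 2/7 → 0 ('')
  [7] 7/8 → 2 ('cc')
  [8] 8/0 → 1 ('c')
  [9] 0/9 → 1 ('c')
  [10] 9/4 → 0 ('')
  [11] 4/17 → 1 ('d')
  [12] 17/1 → 0 ('')
  [13] 1/16 → 1 ('e')
  [14] 16/15 → 1 ('e')
  [15] 15/3 → 0 ('')
  [16] 3/10 → 0 ('')
  [17] 10/18 → 1 ('g')
  [18] 18/13 → 0 ('')
  [19] 13/12 → 1 ('h')

[0, 1, 1, 0, 1, 1, 0, 2, 1, 1, 0, 1, 0, 1, 1, 0, 0, 1, 0, 1]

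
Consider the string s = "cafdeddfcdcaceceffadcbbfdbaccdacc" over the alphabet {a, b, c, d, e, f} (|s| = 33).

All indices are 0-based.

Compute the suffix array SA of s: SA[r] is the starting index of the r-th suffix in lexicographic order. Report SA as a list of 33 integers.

sorted suffixes:
  #0 SA[0]=30  'acc'
  #1 SA[1]=26  'accdacc'
  #2 SA[2]=11  'aceceffadcbbfdbaccdacc'
  #3 SA[3]=18  'adcbbfdbaccdacc'
  #4 SA[4]=1  'afdeddfcdcaceceffadcbbfdbaccdacc'
  #5 SA[5]=25  'baccdacc'
  #6 SA[6]=21  'bbfdbaccdacc'
  #7 SA[7]=22  'bfdbaccdacc'
  #8 SA[8]=32  'c'
  #9 SA[9]=10  'caceceffadcbbfdbaccdacc'
  #10 SA[10]=0  'cafdeddfcdcaceceffadcbbfdbaccdacc'
  #11 SA[11]=20  'cbbfdbaccdacc'
  #12 SA[12]=31  'cc'
  #13 SA[13]=27  'ccdacc'
  #14 SA[14]=28  'cdacc'
  #15 SA[15]=8  'cdcaceceffadcbbfdbaccdacc'
  #16 SA[16]=12  'ceceffadcbbfdbaccdacc'
  #17 SA[17]=14  'ceffadcbbfdbaccdacc'
  #18 SA[18]=29  'dacc'
  #19 SA[19]=24  'dbaccdacc'
  #20 SA[20]=9  'dcaceceffadcbbfdbaccdacc'
  #21 SA[21]=19  'dcbbfdbaccdacc'
  #22 SA[22]=5  'ddfcdcaceceffadcbbfdbaccdacc'
  #23 SA[23]=3  'deddfcdcaceceffadcbbfdbaccdacc'
  #24 SA[24]=6  'dfcdcaceceffadcbbfdbaccdacc'
  #25 SA[25]=13  'eceffadcbbfdbaccdacc'
  #26 SA[26]=4  'eddfcdcaceceffadcbbfdbaccdacc'
  #27 SA[27]=15  'effadcbbfdbaccdacc'
  #28 SA[28]=17  'fadcbbfdbaccdacc'
  #29 SA[29]=7  'fcdcaceceffadcbbfdbaccdacc'
  #30 SA[30]=23  'fdbaccdacc'
  #31 SA[31]=2  'fdeddfcdcaceceffadcbbfdbaccdacc'
  #32 SA[32]=16  'ffadcbbfdbaccdacc'

[30, 26, 11, 18, 1, 25, 21, 22, 32, 10, 0, 20, 31, 27, 28, 8, 12, 14, 29, 24, 9, 19, 5, 3, 6, 13, 4, 15, 17, 7, 23, 2, 16]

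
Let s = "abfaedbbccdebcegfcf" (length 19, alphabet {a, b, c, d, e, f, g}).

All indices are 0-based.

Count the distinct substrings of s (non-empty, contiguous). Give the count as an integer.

177

rank | idx | suffix
   0 |   0 | abfaedbbccdebcegfcf
   1 |   3 | aedbbccdebcegfcf
   2 |   6 | bbccdebcegfcf
   3 |   7 | bccdebcegfcf
   4 |  12 | bcegfcf
   5 |   1 | bfaedbbccdebcegfcf
   6 |   8 | ccdebcegfcf
   7 |   9 | cdebcegfcf
   8 |  13 | cegfcf
   9 |  17 | cf
  10 |   5 | dbbccdebcegfcf
  11 |  10 | debcegfcf
  12 |  11 | ebcegfcf
  13 |   4 | edbbccdebcegfcf
  14 |  14 | egfcf
  15 |  18 | f
  16 |   2 | faedbbccdebcegfcf
  17 |  16 | fcf
  18 |  15 | gfcf

SA = [0, 3, 6, 7, 12, 1, 8, 9, 13, 17, 5, 10, 11, 4, 14, 18, 2, 16, 15]
i: (SA[i-1],SA[i]) lcp shared
  1: (0,3) 1 'a'
  2: (3,6) 0 ''
  3: (6,7) 1 'b'
  4: (7,12) 2 'bc'
  5: (12,1) 1 'b'
  6: (1,8) 0 ''
  7: (8,9) 1 'c'
  8: (9,13) 1 'c'
  9: (13,17) 1 'c'
  10: (17,5) 0 ''
  11: (5,10) 1 'd'
  12: (10,11) 0 ''
  13: (11,4) 1 'e'
  14: (4,14) 1 'e'
  15: (14,18) 0 ''
  16: (18,2) 1 'f'
  17: (2,16) 1 'f'
  18: (16,15) 0 ''

n(n+1)/2 = 19·20/2 = 190
Σ LCP = 0 + 1 + 0 + 1 + 2 + 1 + 0 + 1 + 1 + 1 + 0 + 1 + 0 + 1 + 1 + 0 + 1 + 1 + 0 = 13
distinct = 190 − 13 = 177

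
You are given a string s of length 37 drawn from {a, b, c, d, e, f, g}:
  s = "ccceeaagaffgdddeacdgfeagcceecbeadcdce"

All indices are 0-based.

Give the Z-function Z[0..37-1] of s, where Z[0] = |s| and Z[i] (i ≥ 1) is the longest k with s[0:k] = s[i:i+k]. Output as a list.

Z[0]=37
i=1: fresh scan; Z[1]=2 grow→box=[1,3)
i=2: min(r-i=1, Z[1]=2)=1; Z[2]=1
i=3: fresh scan; Z[3]=0
i=4: fresh scan; Z[4]=0
i=5: fresh scan; Z[5]=0
i=6: fresh scan; Z[6]=0
i=7: fresh scan; Z[7]=0
i=8: fresh scan; Z[8]=0
i=9: fresh scan; Z[9]=0
i=10: fresh scan; Z[10]=0
i=11: fresh scan; Z[11]=0
i=12: fresh scan; Z[12]=0
i=13: fresh scan; Z[13]=0
i=14: fresh scan; Z[14]=0
i=15: fresh scan; Z[15]=0
i=16: fresh scan; Z[16]=0
i=17: fresh scan; Z[17]=1 grow→box=[17,18)
i=18: fresh scan; Z[18]=0
i=19: fresh scan; Z[19]=0
i=20: fresh scan; Z[20]=0
i=21: fresh scan; Z[21]=0
i=22: fresh scan; Z[22]=0
i=23: fresh scan; Z[23]=0
i=24: fresh scan; Z[24]=2 grow→box=[24,26)
i=25: min(r-i=1, Z[1]=2)=1; Z[25]=1
i=26: fresh scan; Z[26]=0
i=27: fresh scan; Z[27]=0
i=28: fresh scan; Z[28]=1 grow→box=[28,29)
i=29: fresh scan; Z[29]=0
i=30: fresh scan; Z[30]=0
i=31: fresh scan; Z[31]=0
i=32: fresh scan; Z[32]=0
i=33: fresh scan; Z[33]=1 grow→box=[33,34)
i=34: fresh scan; Z[34]=0
i=35: fresh scan; Z[35]=1 grow→box=[35,36)
i=36: fresh scan; Z[36]=0

[37, 2, 1, 0, 0, 0, 0, 0, 0, 0, 0, 0, 0, 0, 0, 0, 0, 1, 0, 0, 0, 0, 0, 0, 2, 1, 0, 0, 1, 0, 0, 0, 0, 1, 0, 1, 0]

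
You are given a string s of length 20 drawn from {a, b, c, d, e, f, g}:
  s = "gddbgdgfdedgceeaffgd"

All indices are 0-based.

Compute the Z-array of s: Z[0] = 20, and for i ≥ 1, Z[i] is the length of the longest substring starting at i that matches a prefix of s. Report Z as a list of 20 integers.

Z[0]=20
i=1: i≥r, start 0; Z[1]=0
i=2: i≥r, start 0; Z[2]=0
i=3: i≥r, start 0; Z[3]=0
i=4: i≥r, start 0; Z[4]=2 extend→box=[4,6)
i=5: min(r-i=1, Z[1]=0)=0; Z[5]=0
i=6: i≥r, start 0; Z[6]=1 extend→box=[6,7)
i=7: i≥r, start 0; Z[7]=0
i=8: i≥r, start 0; Z[8]=0
i=9: i≥r, start 0; Z[9]=0
i=10: i≥r, start 0; Z[10]=0
i=11: i≥r, start 0; Z[11]=1 extend→box=[11,12)
i=12: i≥r, start 0; Z[12]=0
i=13: i≥r, start 0; Z[13]=0
i=14: i≥r, start 0; Z[14]=0
i=15: i≥r, start 0; Z[15]=0
i=16: i≥r, start 0; Z[16]=0
i=17: i≥r, start 0; Z[17]=0
i=18: i≥r, start 0; Z[18]=2 extend→box=[18,20)
i=19: min(r-i=1, Z[1]=0)=0; Z[19]=0

[20, 0, 0, 0, 2, 0, 1, 0, 0, 0, 0, 1, 0, 0, 0, 0, 0, 0, 2, 0]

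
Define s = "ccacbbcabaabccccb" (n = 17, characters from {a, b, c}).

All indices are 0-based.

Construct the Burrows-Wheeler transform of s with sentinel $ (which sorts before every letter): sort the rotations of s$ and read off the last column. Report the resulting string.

rank  rotation            last
    0  $ccacbbcabaabccccb  b
    1  aabccccb$ccacbbcab  b
    2  abaabccccb$ccacbbc  c
    3  abccccb$ccacbbcaba  a
    4  acbbcabaabccccb$cc  c
    5  b$ccacbbcabaabcccc  c
    6  baabccccb$ccacbbca  a
    7  bbcabaabccccb$ccac  c
    8  bcabaabccccb$ccacb  b
    9  bccccb$ccacbbcabaa  a
   10  cabaabccccb$ccacbb  b
   11  cacbbcabaabccccb$c  c
   12  cb$ccacbbcabaabccc  c
   13  cbbcabaabccccb$cca  a
   14  ccacbbcabaabccccb$  $
   15  ccb$ccacbbcabaabcc  c
   16  cccb$ccacbbcabaabc  c
   17  ccccb$ccacbbcabaab  b

bbcaccacbabcca$ccb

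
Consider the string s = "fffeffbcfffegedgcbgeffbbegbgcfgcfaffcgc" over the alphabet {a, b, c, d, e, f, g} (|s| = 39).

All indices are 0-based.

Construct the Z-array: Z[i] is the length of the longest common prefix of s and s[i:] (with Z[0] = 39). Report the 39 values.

[39, 2, 1, 0, 2, 1, 0, 0, 4, 2, 1, 0, 0, 0, 0, 0, 0, 0, 0, 0, 2, 1, 0, 0, 0, 0, 0, 0, 0, 1, 0, 0, 1, 0, 2, 1, 0, 0, 0]

Z[0]=39
i=1: fresh scan; Z[1]=2 extend→box=[1,3)
i=2: min(r-i=1, Z[1]=2)=1; Z[2]=1
i=3: fresh scan; Z[3]=0
i=4: fresh scan; Z[4]=2 extend→box=[4,6)
i=5: min(r-i=1, Z[1]=2)=1; Z[5]=1
i=6: fresh scan; Z[6]=0
i=7: fresh scan; Z[7]=0
i=8: fresh scan; Z[8]=4 extend→box=[8,12)
i=9: min(r-i=3, Z[1]=2)=2; Z[9]=2
i=10: min(r-i=2, Z[2]=1)=1; Z[10]=1
i=11: min(r-i=1, Z[3]=0)=0; Z[11]=0
i=12: fresh scan; Z[12]=0
i=13: fresh scan; Z[13]=0
i=14: fresh scan; Z[14]=0
i=15: fresh scan; Z[15]=0
i=16: fresh scan; Z[16]=0
i=17: fresh scan; Z[17]=0
i=18: fresh scan; Z[18]=0
i=19: fresh scan; Z[19]=0
i=20: fresh scan; Z[20]=2 extend→box=[20,22)
i=21: min(r-i=1, Z[1]=2)=1; Z[21]=1
i=22: fresh scan; Z[22]=0
i=23: fresh scan; Z[23]=0
i=24: fresh scan; Z[24]=0
i=25: fresh scan; Z[25]=0
i=26: fresh scan; Z[26]=0
i=27: fresh scan; Z[27]=0
i=28: fresh scan; Z[28]=0
i=29: fresh scan; Z[29]=1 extend→box=[29,30)
i=30: fresh scan; Z[30]=0
i=31: fresh scan; Z[31]=0
i=32: fresh scan; Z[32]=1 extend→box=[32,33)
i=33: fresh scan; Z[33]=0
i=34: fresh scan; Z[34]=2 extend→box=[34,36)
i=35: min(r-i=1, Z[1]=2)=1; Z[35]=1
i=36: fresh scan; Z[36]=0
i=37: fresh scan; Z[37]=0
i=38: fresh scan; Z[38]=0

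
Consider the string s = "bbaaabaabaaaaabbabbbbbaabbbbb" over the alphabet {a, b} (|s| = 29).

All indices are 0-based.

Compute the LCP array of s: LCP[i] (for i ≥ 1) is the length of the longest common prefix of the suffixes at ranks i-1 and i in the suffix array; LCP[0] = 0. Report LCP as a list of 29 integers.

[0, 4, 3, 4, 2, 5, 3, 4, 1, 4, 2, 3, 6, 0, 1, 4, 3, 4, 2, 1, 2, 4, 3, 2, 3, 3, 4, 4, 5]

rank | idx | suffix
   0 |   9 | aaaaabbabbbbbaabbbbb
   1 |  10 | aaaabbabbbbbaabbbbb
   2 |   2 | aaabaabaaaaabbabbbbbaabbbbb
   3 |  11 | aaabbabbbbbaabbbbb
   4 |   6 | aabaaaaabbabbbbbaabbbbb
   5 |   3 | aabaabaaaaabbabbbbbaabbbbb
   6 |  12 | aabbabbbbbaabbbbb
   7 |  22 | aabbbbb
   8 |   7 | abaaaaabbabbbbbaabbbbb
   9 |   4 | abaabaaaaabbabbbbbaabbbbb
  10 |  13 | abbabbbbbaabbbbb
  11 |  23 | abbbbb
  12 |  16 | abbbbbaabbbbb
  13 |  28 | b
  14 |   8 | baaaaabbabbbbbaabbbbb
  15 |   1 | baaabaabaaaaabbabbbbbaabbbbb
  16 |   5 | baabaaaaabbabbbbbaabbbbb
  17 |  21 | baabbbbb
  18 |  15 | babbbbbaabbbbb
  19 |  27 | bb
  20 |   0 | bbaaabaabaaaaabbabbbbbaabbbbb
  21 |  20 | bbaabbbbb
  22 |  14 | bbabbbbbaabbbbb
  23 |  26 | bbb
  24 |  19 | bbbaabbbbb
  25 |  25 | bbbb
  26 |  18 | bbbbaabbbbb
  27 |  24 | bbbbb
  28 |  17 | bbbbbaabbbbb

SA = [9, 10, 2, 11, 6, 3, 12, 22, 7, 4, 13, 23, 16, 28, 8, 1, 5, 21, 15, 27, 0, 20, 14, 26, 19, 25, 18, 24, 17]
i: (SA[i-1],SA[i]) lcp shared
  1: (9,10) 4 'aaaa'
  2: (10,2) 3 'aaa'
  3: (2,11) 4 'aaab'
  4: (11,6) 2 'aa'
  5: (6,3) 5 'aabaa'
  6: (3,12) 3 'aab'
  7: (12,22) 4 'aabb'
  8: (22,7) 1 'a'
  9: (7,4) 4 'abaa'
  10: (4,13) 2 'ab'
  11: (13,23) 3 'abb'
  12: (23,16) 6 'abbbbb'
  13: (16,28) 0 ''
  14: (28,8) 1 'b'
  15: (8,1) 4 'baaa'
  16: (1,5) 3 'baa'
  17: (5,21) 4 'baab'
  18: (21,15) 2 'ba'
  19: (15,27) 1 'b'
  20: (27,0) 2 'bb'
  21: (0,20) 4 'bbaa'
  22: (20,14) 3 'bba'
  23: (14,26) 2 'bb'
  24: (26,19) 3 'bbb'
  25: (19,25) 3 'bbb'
  26: (25,18) 4 'bbbb'
  27: (18,24) 4 'bbbb'
  28: (24,17) 5 'bbbbb'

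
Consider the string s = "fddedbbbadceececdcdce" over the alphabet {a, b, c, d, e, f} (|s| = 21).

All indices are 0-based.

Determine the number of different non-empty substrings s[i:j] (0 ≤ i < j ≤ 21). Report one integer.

rank→(start, suffix):
  0 → (8, 'adceececdcdce')
  1 → (7, 'badceececdcdce')
  2 → (6, 'bbadceececdcdce')
  3 → (5, 'bbbadceececdcdce')
  4 → (15, 'cdcdce')
  5 → (17, 'cdce')
  6 → (19, 'ce')
  7 → (13, 'cecdcdce')
  8 → (10, 'ceececdcdce')
  9 → (4, 'dbbbadceececdcdce')
  10 → (16, 'dcdce')
  11 → (18, 'dce')
  12 → (9, 'dceececdcdce')
  13 → (1, 'ddedbbbadceececdcdce')
  14 → (2, 'dedbbbadceececdcdce')
  15 → (20, 'e')
  16 → (14, 'ecdcdce')
  17 → (12, 'ececdcdce')
  18 → (3, 'edbbbadceececdcdce')
  19 → (11, 'eececdcdce')
  20 → (0, 'fddedbbbadceececdcdce')

SA = [8, 7, 6, 5, 15, 17, 19, 13, 10, 4, 16, 18, 9, 1, 2, 20, 14, 12, 3, 11, 0]
[i] adj suffixes → lcp
  [1] 8/7 → 0 ('')
  [2] 7/6 → 1 ('b')
  [3] 6/5 → 2 ('bb')
  [4] 5/15 → 0 ('')
  [5] 15/17 → 3 ('cdc')
  [6] 17/19 → 1 ('c')
  [7] 19/13 → 2 ('ce')
  [8] 13/10 → 2 ('ce')
  [9] 10/4 → 0 ('')
  [10] 4/16 → 1 ('d')
  [11] 16/18 → 2 ('dc')
  [12] 18/9 → 3 ('dce')
  [13] 9/1 → 1 ('d')
  [14] 1/2 → 1 ('d')
  [15] 2/20 → 0 ('')
  [16] 20/14 → 1 ('e')
  [17] 14/12 → 2 ('ec')
  [18] 12/3 → 1 ('e')
  [19] 3/11 → 1 ('e')
  [20] 11/0 → 0 ('')

n(n+1)/2 = 21·22/2 = 231
Σ LCP = 0 + 0 + 1 + 2 + 0 + 3 + 1 + 2 + 2 + 0 + 1 + 2 + 3 + 1 + 1 + 0 + 1 + 2 + 1 + 1 + 0 = 24
distinct = 231 − 24 = 207

207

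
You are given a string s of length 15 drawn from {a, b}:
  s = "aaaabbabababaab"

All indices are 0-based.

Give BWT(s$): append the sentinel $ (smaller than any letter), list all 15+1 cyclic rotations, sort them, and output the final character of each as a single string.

b$abaabbbaaaaaba

rank  rotation          last
    0  $aaaabbabababaab  b
    1  aaaabbabababaab$  $
    2  aaabbabababaab$a  a
    3  aab$aaaabbababab  b
    4  aabbabababaab$aa  a
    5  ab$aaaabbabababa  a
    6  abaab$aaaabbabab  b
    7  ababaab$aaaabbab  b
    8  abababaab$aaaabb  b
    9  abbabababaab$aaa  a
   10  b$aaaabbabababaa  a
   11  baab$aaaabbababa  a
   12  babaab$aaaabbaba  a
   13  bababaab$aaaabba  a
   14  babababaab$aaaab  b
   15  bbabababaab$aaaa  a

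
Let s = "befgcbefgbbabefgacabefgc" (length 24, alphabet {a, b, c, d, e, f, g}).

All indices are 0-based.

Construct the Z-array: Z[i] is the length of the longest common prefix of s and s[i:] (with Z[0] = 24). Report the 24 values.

[24, 0, 0, 0, 0, 4, 0, 0, 0, 1, 1, 0, 4, 0, 0, 0, 0, 0, 0, 5, 0, 0, 0, 0]

Z[0]=24
i=1: i≥r, start 0; Z[1]=0
i=2: i≥r, start 0; Z[2]=0
i=3: i≥r, start 0; Z[3]=0
i=4: i≥r, start 0; Z[4]=0
i=5: i≥r, start 0; Z[5]=4 grow→box=[5,9)
i=6: min(r-i=3, Z[1]=0)=0; Z[6]=0
i=7: min(r-i=2, Z[2]=0)=0; Z[7]=0
i=8: min(r-i=1, Z[3]=0)=0; Z[8]=0
i=9: i≥r, start 0; Z[9]=1 grow→box=[9,10)
i=10: i≥r, start 0; Z[10]=1 grow→box=[10,11)
i=11: i≥r, start 0; Z[11]=0
i=12: i≥r, start 0; Z[12]=4 grow→box=[12,16)
i=13: min(r-i=3, Z[1]=0)=0; Z[13]=0
i=14: min(r-i=2, Z[2]=0)=0; Z[14]=0
i=15: min(r-i=1, Z[3]=0)=0; Z[15]=0
i=16: i≥r, start 0; Z[16]=0
i=17: i≥r, start 0; Z[17]=0
i=18: i≥r, start 0; Z[18]=0
i=19: i≥r, start 0; Z[19]=5 grow→box=[19,24)
i=20: min(r-i=4, Z[1]=0)=0; Z[20]=0
i=21: min(r-i=3, Z[2]=0)=0; Z[21]=0
i=22: min(r-i=2, Z[3]=0)=0; Z[22]=0
i=23: min(r-i=1, Z[4]=0)=0; Z[23]=0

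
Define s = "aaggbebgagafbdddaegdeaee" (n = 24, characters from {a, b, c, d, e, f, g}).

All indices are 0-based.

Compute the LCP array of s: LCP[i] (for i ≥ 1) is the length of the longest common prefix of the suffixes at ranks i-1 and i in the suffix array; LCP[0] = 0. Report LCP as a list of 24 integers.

rank | idx | suffix
   0 |   0 | aaggbebgagafbdddaegdeaee
   1 |  21 | aee
   2 |  16 | aegdeaee
   3 |  10 | afbdddaegdeaee
   4 |   8 | agafbdddaegdeaee
   5 |   1 | aggbebgagafbdddaegdeaee
   6 |  12 | bdddaegdeaee
   7 |   4 | bebgagafbdddaegdeaee
   8 |   6 | bgagafbdddaegdeaee
   9 |  15 | daegdeaee
  10 |  14 | ddaegdeaee
  11 |  13 | dddaegdeaee
  12 |  19 | deaee
  13 |  23 | e
  14 |  20 | eaee
  15 |   5 | ebgagafbdddaegdeaee
  16 |  22 | ee
  17 |  17 | egdeaee
  18 |  11 | fbdddaegdeaee
  19 |   9 | gafbdddaegdeaee
  20 |   7 | gagafbdddaegdeaee
  21 |   3 | gbebgagafbdddaegdeaee
  22 |  18 | gdeaee
  23 |   2 | ggbebgagafbdddaegdeaee

SA = [0, 21, 16, 10, 8, 1, 12, 4, 6, 15, 14, 13, 19, 23, 20, 5, 22, 17, 11, 9, 7, 3, 18, 2]
i: (SA[i-1],SA[i]) lcp shared
  1: (0,21) 1 'a'
  2: (21,16) 2 'ae'
  3: (16,10) 1 'a'
  4: (10,8) 1 'a'
  5: (8,1) 2 'ag'
  6: (1,12) 0 ''
  7: (12,4) 1 'b'
  8: (4,6) 1 'b'
  9: (6,15) 0 ''
  10: (15,14) 1 'd'
  11: (14,13) 2 'dd'
  12: (13,19) 1 'd'
  13: (19,23) 0 ''
  14: (23,20) 1 'e'
  15: (20,5) 1 'e'
  16: (5,22) 1 'e'
  17: (22,17) 1 'e'
  18: (17,11) 0 ''
  19: (11,9) 0 ''
  20: (9,7) 2 'ga'
  21: (7,3) 1 'g'
  22: (3,18) 1 'g'
  23: (18,2) 1 'g'

[0, 1, 2, 1, 1, 2, 0, 1, 1, 0, 1, 2, 1, 0, 1, 1, 1, 1, 0, 0, 2, 1, 1, 1]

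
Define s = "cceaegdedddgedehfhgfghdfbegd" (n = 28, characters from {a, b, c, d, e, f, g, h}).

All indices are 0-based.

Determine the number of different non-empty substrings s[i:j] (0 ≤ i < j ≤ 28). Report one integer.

rank→(start, suffix):
  0 → (3, 'aegdedddgedehfhgfghdfbegd')
  1 → (24, 'begd')
  2 → (0, 'cceaegdedddgedehfhgfghdfbegd')
  3 → (1, 'ceaegdedddgedehfhgfghdfbegd')
  4 → (27, 'd')
  5 → (8, 'dddgedehfhgfghdfbegd')
  6 → (9, 'ddgedehfhgfghdfbegd')
  7 → (6, 'dedddgedehfhgfghdfbegd')
  8 → (13, 'dehfhgfghdfbegd')
  9 → (22, 'dfbegd')
  10 → (10, 'dgedehfhgfghdfbegd')
  11 → (2, 'eaegdedddgedehfhgfghdfbegd')
  12 → (7, 'edddgedehfhgfghdfbegd')
  13 → (12, 'edehfhgfghdfbegd')
  14 → (25, 'egd')
  15 → (4, 'egdedddgedehfhgfghdfbegd')
  16 → (14, 'ehfhgfghdfbegd')
  17 → (23, 'fbegd')
  18 → (19, 'fghdfbegd')
  19 → (16, 'fhgfghdfbegd')
  20 → (26, 'gd')
  21 → (5, 'gdedddgedehfhgfghdfbegd')
  22 → (11, 'gedehfhgfghdfbegd')
  23 → (18, 'gfghdfbegd')
  24 → (20, 'ghdfbegd')
  25 → (21, 'hdfbegd')
  26 → (15, 'hfhgfghdfbegd')
  27 → (17, 'hgfghdfbegd')

SA = [3, 24, 0, 1, 27, 8, 9, 6, 13, 22, 10, 2, 7, 12, 25, 4, 14, 23, 19, 16, 26, 5, 11, 18, 20, 21, 15, 17]
[i] adj suffixes → lcp
  [1] 3/24 → 0 ('')
  [2] 24/0 → 0 ('')
  [3] 0/1 → 1 ('c')
  [4] 1/27 → 0 ('')
  [5] 27/8 → 1 ('d')
  [6] 8/9 → 2 ('dd')
  [7] 9/6 → 1 ('d')
  [8] 6/13 → 2 ('de')
  [9] 13/22 → 1 ('d')
  [10] 22/10 → 1 ('d')
  [11] 10/2 → 0 ('')
  [12] 2/7 → 1 ('e')
  [13] 7/12 → 2 ('ed')
  [14] 12/25 → 1 ('e')
  [15] 25/4 → 3 ('egd')
  [16] 4/14 → 1 ('e')
  [17] 14/23 → 0 ('')
  [18] 23/19 → 1 ('f')
  [19] 19/16 → 1 ('f')
  [20] 16/26 → 0 ('')
  [21] 26/5 → 2 ('gd')
  [22] 5/11 → 1 ('g')
  [23] 11/18 → 1 ('g')
  [24] 18/20 → 1 ('g')
  [25] 20/21 → 0 ('')
  [26] 21/15 → 1 ('h')
  [27] 15/17 → 1 ('h')

n(n+1)/2 = 28·29/2 = 406
Σ LCP = 0 + 0 + 0 + 1 + 0 + 1 + 2 + 1 + 2 + 1 + 1 + 0 + 1 + 2 + 1 + 3 + 1 + 0 + 1 + 1 + 0 + 2 + 1 + 1 + 1 + 0 + 1 + 1 = 26
distinct = 406 − 26 = 380

380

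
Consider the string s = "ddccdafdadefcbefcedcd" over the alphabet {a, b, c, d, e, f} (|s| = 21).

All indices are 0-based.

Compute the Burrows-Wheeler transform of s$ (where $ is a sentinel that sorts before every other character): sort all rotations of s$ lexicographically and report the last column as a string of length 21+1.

dddcfddcfcfcde$acdbeea

rank  rotation                last
    0  $ddccdafdadefcbefcedcd  d
    1  adefcbefcedcd$ddccdafd  d
    2  afdadefcbefcedcd$ddccd  d
    3  befcedcd$ddccdafdadefc  c
    4  cbefcedcd$ddccdafdadef  f
    5  ccdafdadefcbefcedcd$dd  d
    6  cd$ddccdafdadefcbefced  d
    7  cdafdadefcbefcedcd$ddc  c
    8  cedcd$ddccdafdadefcbef  f
    9  d$ddccdafdadefcbefcedc  c
   10  dadefcbefcedcd$ddccdaf  f
   11  dafdadefcbefcedcd$ddcc  c
   12  dccdafdadefcbefcedcd$d  d
   13  dcd$ddccdafdadefcbefce  e
   14  ddccdafdadefcbefcedcd$  $
   15  defcbefcedcd$ddccdafda  a
   16  edcd$ddccdafdadefcbefc  c
   17  efcbefcedcd$ddccdafdad  d
   18  efcedcd$ddccdafdadefcb  b
   19  fcbefcedcd$ddccdafdade  e
   20  fcedcd$ddccdafdadefcbe  e
   21  fdadefcbefcedcd$ddccda  a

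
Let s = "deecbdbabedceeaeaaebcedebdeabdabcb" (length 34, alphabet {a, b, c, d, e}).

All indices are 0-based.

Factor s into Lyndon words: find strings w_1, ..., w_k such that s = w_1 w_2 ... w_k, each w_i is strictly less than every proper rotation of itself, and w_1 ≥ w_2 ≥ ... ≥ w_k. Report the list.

emit factor 1: 'dee' (i=0, period=3)
emit factor 2: 'c' (i=3, period=1)
emit factor 3: 'bd' (i=4, period=2)
emit factor 4: 'b' (i=6, period=1)
emit factor 5: 'abedceeae' (i=7, period=9)
emit factor 6: 'aaebcedebdeabdabcb' (i=16, period=18)

["dee", "c", "bd", "b", "abedceeae", "aaebcedebdeabdabcb"]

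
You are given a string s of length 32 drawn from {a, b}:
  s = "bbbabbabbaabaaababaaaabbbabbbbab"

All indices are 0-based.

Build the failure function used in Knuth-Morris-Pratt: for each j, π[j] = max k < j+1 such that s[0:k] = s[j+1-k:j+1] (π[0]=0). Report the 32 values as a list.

π[0] = 0
j=1 s[j]='b': π[1]=1 (border 'b')
j=2 s[j]='b': π[2]=2 (border 'bb')
j=3 s[j]='a': k: 2→1→0; π[3]=0 (border '')
j=4 s[j]='b': π[4]=1 (border 'b')
j=5 s[j]='b': π[5]=2 (border 'bb')
j=6 s[j]='a': k: 2→1→0; π[6]=0 (border '')
j=7 s[j]='b': π[7]=1 (border 'b')
j=8 s[j]='b': π[8]=2 (border 'bb')
j=9 s[j]='a': k: 2→1→0; π[9]=0 (border '')
j=10 s[j]='a': π[10]=0 (border '')
j=11 s[j]='b': π[11]=1 (border 'b')
j=12 s[j]='a': k: 1→0; π[12]=0 (border '')
j=13 s[j]='a': π[13]=0 (border '')
j=14 s[j]='a': π[14]=0 (border '')
j=15 s[j]='b': π[15]=1 (border 'b')
j=16 s[j]='a': k: 1→0; π[16]=0 (border '')
j=17 s[j]='b': π[17]=1 (border 'b')
j=18 s[j]='a': k: 1→0; π[18]=0 (border '')
j=19 s[j]='a': π[19]=0 (border '')
j=20 s[j]='a': π[20]=0 (border '')
j=21 s[j]='a': π[21]=0 (border '')
j=22 s[j]='b': π[22]=1 (border 'b')
j=23 s[j]='b': π[23]=2 (border 'bb')
j=24 s[j]='b': π[24]=3 (border 'bbb')
j=25 s[j]='a': π[25]=4 (border 'bbba')
j=26 s[j]='b': π[26]=5 (border 'bbbab')
j=27 s[j]='b': π[27]=6 (border 'bbbabb')
j=28 s[j]='b': k: 6→2; π[28]=3 (border 'bbb')
j=29 s[j]='b': k: 3→2; π[29]=3 (border 'bbb')
j=30 s[j]='a': π[30]=4 (border 'bbba')
j=31 s[j]='b': π[31]=5 (border 'bbbab')

[0, 1, 2, 0, 1, 2, 0, 1, 2, 0, 0, 1, 0, 0, 0, 1, 0, 1, 0, 0, 0, 0, 1, 2, 3, 4, 5, 6, 3, 3, 4, 5]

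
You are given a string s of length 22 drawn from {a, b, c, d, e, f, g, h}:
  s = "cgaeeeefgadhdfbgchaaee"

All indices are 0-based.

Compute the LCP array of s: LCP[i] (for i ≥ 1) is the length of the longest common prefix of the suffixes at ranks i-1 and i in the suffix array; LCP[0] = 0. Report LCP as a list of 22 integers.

[0, 1, 1, 3, 0, 0, 1, 0, 1, 0, 1, 2, 3, 2, 1, 0, 1, 0, 2, 1, 0, 1]

rank | idx | suffix
   0 |  18 | aaee
   1 |   9 | adhdfbgchaaee
   2 |  19 | aee
   3 |   2 | aeeeefgadhdfbgchaaee
   4 |  14 | bgchaaee
   5 |   0 | cgaeeeefgadhdfbgchaaee
   6 |  16 | chaaee
   7 |  12 | dfbgchaaee
   8 |  10 | dhdfbgchaaee
   9 |  21 | e
  10 |  20 | ee
  11 |   3 | eeeefgadhdfbgchaaee
  12 |   4 | eeefgadhdfbgchaaee
  13 |   5 | eefgadhdfbgchaaee
  14 |   6 | efgadhdfbgchaaee
  15 |  13 | fbgchaaee
  16 |   7 | fgadhdfbgchaaee
  17 |   8 | gadhdfbgchaaee
  18 |   1 | gaeeeefgadhdfbgchaaee
  19 |  15 | gchaaee
  20 |  17 | haaee
  21 |  11 | hdfbgchaaee

SA = [18, 9, 19, 2, 14, 0, 16, 12, 10, 21, 20, 3, 4, 5, 6, 13, 7, 8, 1, 15, 17, 11]
i: (SA[i-1],SA[i]) lcp shared
  1: (18,9) 1 'a'
  2: (9,19) 1 'a'
  3: (19,2) 3 'aee'
  4: (2,14) 0 ''
  5: (14,0) 0 ''
  6: (0,16) 1 'c'
  7: (16,12) 0 ''
  8: (12,10) 1 'd'
  9: (10,21) 0 ''
  10: (21,20) 1 'e'
  11: (20,3) 2 'ee'
  12: (3,4) 3 'eee'
  13: (4,5) 2 'ee'
  14: (5,6) 1 'e'
  15: (6,13) 0 ''
  16: (13,7) 1 'f'
  17: (7,8) 0 ''
  18: (8,1) 2 'ga'
  19: (1,15) 1 'g'
  20: (15,17) 0 ''
  21: (17,11) 1 'h'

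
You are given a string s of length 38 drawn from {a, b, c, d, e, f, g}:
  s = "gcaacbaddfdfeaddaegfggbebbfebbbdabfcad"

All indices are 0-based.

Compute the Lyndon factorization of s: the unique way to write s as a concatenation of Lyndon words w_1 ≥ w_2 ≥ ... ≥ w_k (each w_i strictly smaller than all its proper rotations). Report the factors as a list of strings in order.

["g", "c", "aacbaddfdfeaddaegfggbebbfebbbdabfcad"]

emit factor 1: 'g' (i=0, period=1)
emit factor 2: 'c' (i=1, period=1)
emit factor 3: 'aacbaddfdfeaddaegfggbebbfebbbdabfcad' (i=2, period=36)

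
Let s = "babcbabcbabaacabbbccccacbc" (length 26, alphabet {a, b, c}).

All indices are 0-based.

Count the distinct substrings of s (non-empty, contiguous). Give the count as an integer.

rank | idx | suffix
   0 |  11 | aacabbbccccacbc
   1 |   9 | abaacabbbccccacbc
   2 |  14 | abbbccccacbc
   3 |   5 | abcbabaacabbbccccacbc
   4 |   1 | abcbabcbabaacabbbccccacbc
   5 |  12 | acabbbccccacbc
   6 |  22 | acbc
   7 |  10 | baacabbbccccacbc
   8 |   8 | babaacabbbccccacbc
   9 |   4 | babcbabaacabbbccccacbc
  10 |   0 | babcbabcbabaacabbbccccacbc
  11 |  15 | bbbccccacbc
  12 |  16 | bbccccacbc
  13 |  24 | bc
  14 |   6 | bcbabaacabbbccccacbc
  15 |   2 | bcbabcbabaacabbbccccacbc
  16 |  17 | bccccacbc
  17 |  25 | c
  18 |  13 | cabbbccccacbc
  19 |  21 | cacbc
  20 |   7 | cbabaacabbbccccacbc
  21 |   3 | cbabcbabaacabbbccccacbc
  22 |  23 | cbc
  23 |  20 | ccacbc
  24 |  19 | cccacbc
  25 |  18 | ccccacbc

SA = [11, 9, 14, 5, 1, 12, 22, 10, 8, 4, 0, 15, 16, 24, 6, 2, 17, 25, 13, 21, 7, 3, 23, 20, 19, 18]
i: (SA[i-1],SA[i]) lcp shared
  1: (11,9) 1 'a'
  2: (9,14) 2 'ab'
  3: (14,5) 2 'ab'
  4: (5,1) 6 'abcbab'
  5: (1,12) 1 'a'
  6: (12,22) 2 'ac'
  7: (22,10) 0 ''
  8: (10,8) 2 'ba'
  9: (8,4) 3 'bab'
  10: (4,0) 7 'babcbab'
  11: (0,15) 1 'b'
  12: (15,16) 2 'bb'
  13: (16,24) 1 'b'
  14: (24,6) 2 'bc'
  15: (6,2) 5 'bcbab'
  16: (2,17) 2 'bc'
  17: (17,25) 0 ''
  18: (25,13) 1 'c'
  19: (13,21) 2 'ca'
  20: (21,7) 1 'c'
  21: (7,3) 4 'cbab'
  22: (3,23) 2 'cb'
  23: (23,20) 1 'c'
  24: (20,19) 2 'cc'
  25: (19,18) 3 'ccc'

n(n+1)/2 = 26·27/2 = 351
Σ LCP = 0 + 1 + 2 + 2 + 6 + 1 + 2 + 0 + 2 + 3 + 7 + 1 + 2 + 1 + 2 + 5 + 2 + 0 + 1 + 2 + 1 + 4 + 2 + 1 + 2 + 3 = 55
distinct = 351 − 55 = 296

296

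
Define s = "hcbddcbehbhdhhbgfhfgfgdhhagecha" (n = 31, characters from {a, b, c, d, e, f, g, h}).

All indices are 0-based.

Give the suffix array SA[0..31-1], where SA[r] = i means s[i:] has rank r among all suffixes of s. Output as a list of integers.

[30, 25, 2, 6, 14, 9, 1, 5, 28, 4, 3, 22, 11, 27, 7, 20, 18, 16, 21, 26, 19, 15, 29, 24, 13, 8, 0, 10, 17, 23, 12]

rank | idx | suffix
   0 |  30 | a
   1 |  25 | agecha
   2 |   2 | bddcbehbhdhhbgfhfgfgdhhagecha
   3 |   6 | behbhdhhbgfhfgfgdhhagecha
   4 |  14 | bgfhfgfgdhhagecha
   5 |   9 | bhdhhbgfhfgfgdhhagecha
   6 |   1 | cbddcbehbhdhhbgfhfgfgdhhagecha
   7 |   5 | cbehbhdhhbgfhfgfgdhhagecha
   8 |  28 | cha
   9 |   4 | dcbehbhdhhbgfhfgfgdhhagecha
  10 |   3 | ddcbehbhdhhbgfhfgfgdhhagecha
  11 |  22 | dhhagecha
  12 |  11 | dhhbgfhfgfgdhhagecha
  13 |  27 | echa
  14 |   7 | ehbhdhhbgfhfgfgdhhagecha
  15 |  20 | fgdhhagecha
  16 |  18 | fgfgdhhagecha
  17 |  16 | fhfgfgdhhagecha
  18 |  21 | gdhhagecha
  19 |  26 | gecha
  20 |  19 | gfgdhhagecha
  21 |  15 | gfhfgfgdhhagecha
  22 |  29 | ha
  23 |  24 | hagecha
  24 |  13 | hbgfhfgfgdhhagecha
  25 |   8 | hbhdhhbgfhfgfgdhhagecha
  26 |   0 | hcbddcbehbhdhhbgfhfgfgdhhagecha
  27 |  10 | hdhhbgfhfgfgdhhagecha
  28 |  17 | hfgfgdhhagecha
  29 |  23 | hhagecha
  30 |  12 | hhbgfhfgfgdhhagecha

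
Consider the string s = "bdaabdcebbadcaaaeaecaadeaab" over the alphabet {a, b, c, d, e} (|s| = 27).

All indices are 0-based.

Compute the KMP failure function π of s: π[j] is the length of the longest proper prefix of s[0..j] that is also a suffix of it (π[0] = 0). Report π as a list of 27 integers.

[0, 0, 0, 0, 1, 2, 0, 0, 1, 1, 0, 0, 0, 0, 0, 0, 0, 0, 0, 0, 0, 0, 0, 0, 0, 0, 1]

π[0] = 0
j=1 s[j]='d': π[1]=0 (border '')
j=2 s[j]='a': π[2]=0 (border '')
j=3 s[j]='a': π[3]=0 (border '')
j=4 s[j]='b': π[4]=1 (border 'b')
j=5 s[j]='d': π[5]=2 (border 'bd')
j=6 s[j]='c': k: 2→0; π[6]=0 (border '')
j=7 s[j]='e': π[7]=0 (border '')
j=8 s[j]='b': π[8]=1 (border 'b')
j=9 s[j]='b': k: 1→0; π[9]=1 (border 'b')
j=10 s[j]='a': k: 1→0; π[10]=0 (border '')
j=11 s[j]='d': π[11]=0 (border '')
j=12 s[j]='c': π[12]=0 (border '')
j=13 s[j]='a': π[13]=0 (border '')
j=14 s[j]='a': π[14]=0 (border '')
j=15 s[j]='a': π[15]=0 (border '')
j=16 s[j]='e': π[16]=0 (border '')
j=17 s[j]='a': π[17]=0 (border '')
j=18 s[j]='e': π[18]=0 (border '')
j=19 s[j]='c': π[19]=0 (border '')
j=20 s[j]='a': π[20]=0 (border '')
j=21 s[j]='a': π[21]=0 (border '')
j=22 s[j]='d': π[22]=0 (border '')
j=23 s[j]='e': π[23]=0 (border '')
j=24 s[j]='a': π[24]=0 (border '')
j=25 s[j]='a': π[25]=0 (border '')
j=26 s[j]='b': π[26]=1 (border 'b')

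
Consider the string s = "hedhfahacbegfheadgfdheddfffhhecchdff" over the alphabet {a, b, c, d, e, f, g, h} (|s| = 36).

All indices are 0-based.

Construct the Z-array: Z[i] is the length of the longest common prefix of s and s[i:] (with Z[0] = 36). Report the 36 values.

Z[0]=36
i=1: fresh scan; Z[1]=0
i=2: fresh scan; Z[2]=0
i=3: fresh scan; Z[3]=1 scan→box=[3,4)
i=4: fresh scan; Z[4]=0
i=5: fresh scan; Z[5]=0
i=6: fresh scan; Z[6]=1 scan→box=[6,7)
i=7: fresh scan; Z[7]=0
i=8: fresh scan; Z[8]=0
i=9: fresh scan; Z[9]=0
i=10: fresh scan; Z[10]=0
i=11: fresh scan; Z[11]=0
i=12: fresh scan; Z[12]=0
i=13: fresh scan; Z[13]=2 scan→box=[13,15)
i=14: min(r-i=1, Z[1]=0)=0; Z[14]=0
i=15: fresh scan; Z[15]=0
i=16: fresh scan; Z[16]=0
i=17: fresh scan; Z[17]=0
i=18: fresh scan; Z[18]=0
i=19: fresh scan; Z[19]=0
i=20: fresh scan; Z[20]=3 scan→box=[20,23)
i=21: min(r-i=2, Z[1]=0)=0; Z[21]=0
i=22: min(r-i=1, Z[2]=0)=0; Z[22]=0
i=23: fresh scan; Z[23]=0
i=24: fresh scan; Z[24]=0
i=25: fresh scan; Z[25]=0
i=26: fresh scan; Z[26]=0
i=27: fresh scan; Z[27]=1 scan→box=[27,28)
i=28: fresh scan; Z[28]=2 scan→box=[28,30)
i=29: min(r-i=1, Z[1]=0)=0; Z[29]=0
i=30: fresh scan; Z[30]=0
i=31: fresh scan; Z[31]=0
i=32: fresh scan; Z[32]=1 scan→box=[32,33)
i=33: fresh scan; Z[33]=0
i=34: fresh scan; Z[34]=0
i=35: fresh scan; Z[35]=0

[36, 0, 0, 1, 0, 0, 1, 0, 0, 0, 0, 0, 0, 2, 0, 0, 0, 0, 0, 0, 3, 0, 0, 0, 0, 0, 0, 1, 2, 0, 0, 0, 1, 0, 0, 0]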